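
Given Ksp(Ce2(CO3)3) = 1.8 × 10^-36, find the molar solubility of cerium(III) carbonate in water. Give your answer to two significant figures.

Ce2(CO3)3(s) ⇌ 2 Ce^3+(aq) + 3 CO3^2-(aq)
Ksp = [Ce^3+]^2[CO3^2-]^3
For each mole of Ce2(CO3)3 that dissolves: [Ce^3+] = 2s, [CO3^2-] = 3s.
So Ksp = (2s)^2 × (3s)^3 = 108s^5
s^5 = 1.8 × 10^-36 / 108, so s = 2.8 × 10^-8 M

s ≈ 2.8 × 10^-8 M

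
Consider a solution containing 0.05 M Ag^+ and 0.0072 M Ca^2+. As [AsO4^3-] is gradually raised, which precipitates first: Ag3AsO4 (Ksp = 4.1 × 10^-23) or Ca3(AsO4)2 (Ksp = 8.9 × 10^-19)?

Each salt begins to precipitate when Q = Ksp, i.e. when [AsO4^3-] reaches its threshold.
For Ag3AsO4: 4.1 × 10^-23 = (0.05)^3 × [AsO4^3-]  ⇒  [AsO4^3-] = 3.3 x 10^-19 M.
For Ca3(AsO4)2: 8.9 × 10^-19 = (0.0072)^3 × [AsO4^3-]^2  ⇒  [AsO4^3-] = 1.5 x 10^-6 M.
The salt with the lower threshold [AsO4^3-] precipitates first: Ag3AsO4.

Ag3AsO4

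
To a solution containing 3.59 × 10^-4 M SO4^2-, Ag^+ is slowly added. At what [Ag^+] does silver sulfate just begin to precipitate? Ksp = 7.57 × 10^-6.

Ag2SO4(s) <=> 2 Ag^+(aq) + SO4^2-(aq)
Ksp = [Ag^+]^2[SO4^2-]
Precipitation begins when Q = Ksp. With [SO4^2-] = 3.59 × 10^-4 M:
7.57 × 10^-6 = (3.59 × 10^-4) × [Ag^+]^2
[Ag^+] = (7.57 × 10^-6 / 3.59 × 10^-4)^(1/2) = 1.45 x 10^-1 M

1.45 × 10^-1 M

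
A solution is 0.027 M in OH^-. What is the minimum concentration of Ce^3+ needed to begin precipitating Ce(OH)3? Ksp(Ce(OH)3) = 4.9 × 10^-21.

Ce(OH)3(s) ⇌ Ce^3+(aq) + 3 OH^-(aq)
Ksp = [Ce^3+][OH^-]^3
Precipitation begins when Q = Ksp. With [OH^-] = 0.027 M:
4.9 × 10^-21 = (0.027)^3 × [Ce^3+]
[Ce^3+] = (4.9 × 10^-21 / 1.97 × 10^-5) = 2.5 x 10^-16 M

[Ce^3+] ≈ 2.5e-16 M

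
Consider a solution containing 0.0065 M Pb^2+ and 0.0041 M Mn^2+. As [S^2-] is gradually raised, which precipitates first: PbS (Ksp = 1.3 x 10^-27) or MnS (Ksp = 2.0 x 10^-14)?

Precipitation of each salt starts when its ion product equals its Ksp.
For PbS: 1.3 x 10^-27 = 0.0065 × [S^2-]  ⇒  [S^2-] = 2.0 x 10^-25 M.
For MnS: 2.0 x 10^-14 = 0.0041 × [S^2-]  ⇒  [S^2-] = 4.9 × 10^-12 M.
The salt with the lower threshold [S^2-] precipitates first: PbS.

PbS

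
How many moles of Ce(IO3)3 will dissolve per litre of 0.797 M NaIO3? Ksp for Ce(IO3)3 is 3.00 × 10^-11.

5.93 × 10^-11 M

Ce(IO3)3(s) ⇌ Ce^3+ + 3 IO3^-
Ksp = [Ce^3+][IO3^-]^3
Let s = moles of Ce(IO3)3 that dissolve per litre. [Ce^3+] = s, [IO3^-] = 0.797 + 3s ≈ 0.797 (common-ion effect: IO3^- is already 0.797 M).
Ksp ≈ s × (0.797)^3
s = 5.93 × 10^-11 M
Check: 3s = 1.8 x 10^-10 ≪ 0.797, so the approximation is valid.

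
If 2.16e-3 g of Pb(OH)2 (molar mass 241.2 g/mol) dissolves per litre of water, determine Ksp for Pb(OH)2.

Molar solubility s = (2.16 × 10^-3 g/L) / (241.2 g/mol) = 8.955 x 10^-6 M.
Pb(OH)2(s) ⇌ Pb^2+ + 2 OH^-
Let s = molar solubility. Then [Pb^2+] = s and [OH^-] = 2s.
Ksp = [Pb^2+][OH^-]^2
Substituting: Ksp = s(2s)^2 = 4s^3
With s = 8.955 x 10^-6: Ksp = 2.87 x 10^-15

Ksp ≈ 2.87e-15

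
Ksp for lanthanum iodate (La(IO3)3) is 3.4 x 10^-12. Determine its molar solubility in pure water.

La(IO3)3(s) ⇌ La^3+(aq) + 3 IO3^-(aq)
Ksp = [La^3+][IO3^-]^3
Let s = molar solubility. Then [La^3+] = s and [IO3^-] = 3s.
Substituting: Ksp = s(3s)^3 = 27s^4
Solving, s = (3.4 x 10^-12/27)^(1/4) = 6.0 x 10^-4 M

s = 6.0 x 10^-4 M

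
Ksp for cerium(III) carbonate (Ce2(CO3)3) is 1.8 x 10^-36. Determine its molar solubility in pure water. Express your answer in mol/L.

Ce2(CO3)3(s) ⇌ 2 Ce^3+(aq) + 3 CO3^2-(aq)
Ksp = [Ce^3+]^2[CO3^2-]^3
If s mol/L of Ce2(CO3)3 dissolves, [Ce^3+] = 2s and [CO3^2-] = 3s.
Substituting: Ksp = (2s)^2(3s)^3 = 108s^5
Solving, s = (1.8 x 10^-36/108)^(1/5) = 2.8 x 10^-8 M

s = 2.8 × 10^-8 M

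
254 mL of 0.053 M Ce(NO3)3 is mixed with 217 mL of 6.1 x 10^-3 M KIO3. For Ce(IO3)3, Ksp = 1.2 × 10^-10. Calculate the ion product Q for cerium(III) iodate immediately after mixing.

Q ≈ 6.3 × 10^-10

Total volume = 254 + 217 = 471 mL.
[Ce^3+] = 5.3 × 10^-2 × (254/471) = 2.86 × 10^-2 M
[IO3^-] = 6.1 x 10^-3 × (217/471) = 2.81 x 10^-3 M
Ce(IO3)3(s) ⇌ Ce^3+ + 3 IO3^-, so Q = [Ce^3+][IO3^-]^3
Q = (2.86 × 10^-2)(2.81 x 10^-3)^3 = 6.3 × 10^-10
Q > Ksp, so Ce(IO3)3 will precipitate.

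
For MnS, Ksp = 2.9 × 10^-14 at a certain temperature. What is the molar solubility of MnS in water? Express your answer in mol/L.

MnS(s) ⇌ Mn^2+(aq) + S^2-(aq)
Ksp = [Mn^2+][S^2-]
Let s = molar solubility. Then [Mn^2+] = s and [S^2-] = s.
Ksp = (s)(s) = s^2
s = (2.9 × 10^-14)^(1/2) = 1.7 × 10^-7 M

s = 1.7 × 10^-7 M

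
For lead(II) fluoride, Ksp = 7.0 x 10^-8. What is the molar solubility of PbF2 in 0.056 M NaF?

PbF2(s) <=> Pb^2+(aq) + 2 F^-(aq)
Ksp = [Pb^2+][F^-]^2
Let s = moles of PbF2 that dissolve per litre. [Pb^2+] = s, [F^-] = 0.056 + 2s ≈ 0.056 (Ksp is small, so little additional dissolves).
Ksp ≈ s × (0.056)^2
s = 2.2 × 10^-5 M
Check: 2s = 4.5 x 10^-5 ≪ 0.056, so the approximation is valid.

s ≈ 2.2e-5 M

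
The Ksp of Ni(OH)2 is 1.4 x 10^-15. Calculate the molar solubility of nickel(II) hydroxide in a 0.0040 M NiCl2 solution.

s ≈ 3.0 x 10^-7 M

Ni(OH)2(s) ⇌ Ni^2+ + 2 OH^-
Ksp = [Ni^2+][OH^-]^2
Let s = moles of Ni(OH)2 that dissolve per litre. [Ni^2+] = 0.0040 + s ≈ 0.0040, [OH^-] = 2s (common-ion effect: Ni^2+ is already 0.0040 M).
Ksp ≈ 0.0040 × (2s)^2
s = 3.0 × 10^-7 M
Check: s = 3.0 x 10^-7 ≪ 0.0040, so the approximation is valid.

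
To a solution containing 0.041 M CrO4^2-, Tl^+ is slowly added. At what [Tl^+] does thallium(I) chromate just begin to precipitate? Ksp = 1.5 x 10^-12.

[Tl^+] = 6.0e-6 M

Tl2CrO4(s) ⇌ 2 Tl^+ + CrO4^2-
Ksp = [Tl^+]^2[CrO4^2-]
Precipitation begins when Q = Ksp. With [CrO4^2-] = 0.041 M:
1.5 x 10^-12 = (0.041) × [Tl^+]^2
[Tl^+] = (1.5 x 10^-12 / 4.1 × 10^-2)^(1/2) = 6.0 × 10^-6 M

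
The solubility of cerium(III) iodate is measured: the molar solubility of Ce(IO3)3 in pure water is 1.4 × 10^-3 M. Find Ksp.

Ce(IO3)3(s) <=> Ce^3+(aq) + 3 IO3^-(aq)
For each mole of Ce(IO3)3 that dissolves: [Ce^3+] = s, [IO3^-] = 3s.
Ksp = [Ce^3+][IO3^-]^3
So Ksp = s × (3s)^3 = 27s^4
With s = 1.4 × 10^-3: Ksp = 1.0 x 10^-10

Ksp ≈ 1.0 × 10^-10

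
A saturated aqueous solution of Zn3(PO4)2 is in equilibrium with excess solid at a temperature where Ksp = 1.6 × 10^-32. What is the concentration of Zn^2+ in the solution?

5.1 × 10^-7 M

Zn3(PO4)2(s) <=> 3 Zn^2+ + 2 PO4^3-
Ksp = [Zn^2+]^3[PO4^3-]^2
With molar solubility s: [Zn^2+] = 3s, [PO4^3-] = 2s.
So Ksp = (3s)^3 × (2s)^2 = 108s^5
s = (1.6 × 10^-32 / 108)^(1/5) = 1.71 × 10^-7 M
[Zn^2+] = 3s = 5.1 × 10^-7 M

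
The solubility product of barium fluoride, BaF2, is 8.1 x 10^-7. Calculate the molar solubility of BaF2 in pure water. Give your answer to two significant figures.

BaF2(s) ⇌ Ba^2+ + 2 F^-
Ksp = [Ba^2+][F^-]^2
For each mole of BaF2 that dissolves: [Ba^2+] = s, [F^-] = 2s.
So Ksp = s × (2s)^2 = 4s^3
s = (8.1 x 10^-7 / 4)^(1/3) = 5.9 × 10^-3 M

5.9e-3 M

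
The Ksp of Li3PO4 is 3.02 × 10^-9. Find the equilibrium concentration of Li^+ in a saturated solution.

Li3PO4(s) ⇌ 3 Li^+ + PO4^3-
Ksp = [Li^+]^3[PO4^3-]
For each mole of Li3PO4 that dissolves: [Li^+] = 3s, [PO4^3-] = s.
Substituting: Ksp = (3s)^3s = 27s^4
s^4 = 3.02 × 10^-9 / 27, so s = 3.252 × 10^-3 M
[Li^+] = 3s = 9.76 × 10^-3 M

[Li^+] ≈ 9.76 x 10^-3 M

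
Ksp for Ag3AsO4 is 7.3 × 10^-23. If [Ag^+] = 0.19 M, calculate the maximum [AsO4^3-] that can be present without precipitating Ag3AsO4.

Ag3AsO4(s) ⇌ 3 Ag^+(aq) + AsO4^3-(aq)
Ksp = [Ag^+]^3[AsO4^3-]
Precipitation begins when Q = Ksp. With [Ag^+] = 0.19 M:
7.3 × 10^-23 = (0.19)^3 × [AsO4^3-]
[AsO4^3-] = (7.3 × 10^-23 / 6.86 x 10^-3) = 1.1 x 10^-20 M

[AsO4^3-] ≈ 1.1 × 10^-20 M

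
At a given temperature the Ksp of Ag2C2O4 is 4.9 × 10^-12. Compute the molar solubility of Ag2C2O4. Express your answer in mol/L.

s = 1.1e-4 M

Ag2C2O4(s) <=> 2 Ag^+(aq) + C2O4^2-(aq)
Ksp = [Ag^+]^2[C2O4^2-]
Let s = molar solubility. Then [Ag^+] = 2s and [C2O4^2-] = s.
Ksp = (2s)^2s = 4s^3
s^3 = 4.9 × 10^-12 / 4, so s = 1.1 × 10^-4 M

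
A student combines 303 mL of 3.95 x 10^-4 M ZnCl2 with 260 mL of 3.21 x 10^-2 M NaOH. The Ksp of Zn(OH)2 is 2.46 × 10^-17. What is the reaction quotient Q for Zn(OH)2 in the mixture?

Total volume = 303 + 260 = 563 mL.
[Zn^2+] = 3.95 x 10^-4 × (303/563) = 2.126 x 10^-4 M
[OH^-] = 3.21 × 10^-2 × (260/563) = 1.482 x 10^-2 M
Zn(OH)2(s) ⇌ Zn^2+ + 2 OH^-, so Q = [Zn^2+][OH^-]^2
Q = (2.126 × 10^-4)(1.482 x 10^-2)^2 = 4.67 × 10^-8
Q > Ksp, so Zn(OH)2 will precipitate.

Q ≈ 4.67 × 10^-8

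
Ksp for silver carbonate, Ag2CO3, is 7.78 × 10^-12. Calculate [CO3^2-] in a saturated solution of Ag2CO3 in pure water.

[CO3^2-] ≈ 1.25 × 10^-4 M

Ag2CO3(s) ⇌ 2 Ag^+ + CO3^2-
Ksp = [Ag^+]^2[CO3^2-]
Let s = molar solubility. Then [Ag^+] = 2s and [CO3^2-] = s.
So Ksp = (2s)^2 × s = 4s^3
Solving, s = (7.78 × 10^-12/4)^(1/3) = 1.248 x 10^-4 M
[CO3^2-] = s = 1.25 x 10^-4 M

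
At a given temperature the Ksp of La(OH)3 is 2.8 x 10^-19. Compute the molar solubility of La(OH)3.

1.0 × 10^-5 M

La(OH)3(s) <=> La^3+ + 3 OH^-
Ksp = [La^3+][OH^-]^3
For each mole of La(OH)3 that dissolves: [La^3+] = s, [OH^-] = 3s.
Ksp = s(3s)^3 = 27s^4
Solving, s = (2.8 x 10^-19/27)^(1/4) = 1.0 x 10^-5 M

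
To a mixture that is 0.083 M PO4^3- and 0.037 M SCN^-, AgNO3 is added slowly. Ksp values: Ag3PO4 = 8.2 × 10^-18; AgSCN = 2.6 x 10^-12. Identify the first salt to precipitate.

AgSCN

Each salt begins to precipitate when Q = Ksp, i.e. when [Ag^+] reaches its threshold.
For Ag3PO4: 8.2 × 10^-18 = 0.083 × [Ag^+]^3  ⇒  [Ag^+] = 4.6 × 10^-6 M.
For AgSCN: 2.6 x 10^-12 = 0.037 × [Ag^+]  ⇒  [Ag^+] = 7.0 x 10^-11 M.
The salt with the lower threshold [Ag^+] precipitates first: AgSCN.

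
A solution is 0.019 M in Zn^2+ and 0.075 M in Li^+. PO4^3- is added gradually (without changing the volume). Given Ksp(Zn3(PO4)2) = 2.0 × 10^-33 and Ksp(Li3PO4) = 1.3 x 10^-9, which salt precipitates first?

Each salt begins to precipitate when Q = Ksp, i.e. when [PO4^3-] reaches its threshold.
For Zn3(PO4)2: 2.0 × 10^-33 = (0.019)^3 × [PO4^3-]^2  ⇒  [PO4^3-] = 1.7 x 10^-14 M.
For Li3PO4: 1.3 x 10^-9 = (0.075)^3 × [PO4^3-]  ⇒  [PO4^3-] = 3.1 × 10^-6 M.
The salt with the lower threshold [PO4^3-] precipitates first: Zn3(PO4)2.

Zn3(PO4)2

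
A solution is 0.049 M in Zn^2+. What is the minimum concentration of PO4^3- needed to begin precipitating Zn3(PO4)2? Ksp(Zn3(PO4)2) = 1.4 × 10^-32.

1.1 × 10^-14 M

Zn3(PO4)2(s) ⇌ 3 Zn^2+ + 2 PO4^3-
Ksp = [Zn^2+]^3[PO4^3-]^2
Precipitation begins when Q = Ksp. With [Zn^2+] = 0.049 M:
1.4 × 10^-32 = (0.049)^3 × [PO4^3-]^2
[PO4^3-] = (1.4 × 10^-32 / 1.18 × 10^-4)^(1/2) = 1.1 × 10^-14 M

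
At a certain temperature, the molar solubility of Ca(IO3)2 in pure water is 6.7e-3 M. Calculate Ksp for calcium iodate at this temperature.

Ca(IO3)2(s) ⇌ Ca^2+(aq) + 2 IO3^-(aq)
If s mol/L of Ca(IO3)2 dissolves, [Ca^2+] = s and [IO3^-] = 2s.
Ksp = [Ca^2+][IO3^-]^2
Ksp = s(2s)^2 = 4s^3
With s = 6.7 × 10^-3: Ksp = 1.2 × 10^-6

1.2 × 10^-6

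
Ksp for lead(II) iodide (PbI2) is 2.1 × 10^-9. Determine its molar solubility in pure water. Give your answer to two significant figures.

s ≈ 8.1 × 10^-4 M

PbI2(s) <=> Pb^2+(aq) + 2 I^-(aq)
Ksp = [Pb^2+][I^-]^2
Let s = molar solubility. Then [Pb^2+] = s and [I^-] = 2s.
So Ksp = s × (2s)^2 = 4s^3
Solving, s = (2.1 × 10^-9/4)^(1/3) = 8.1 × 10^-4 M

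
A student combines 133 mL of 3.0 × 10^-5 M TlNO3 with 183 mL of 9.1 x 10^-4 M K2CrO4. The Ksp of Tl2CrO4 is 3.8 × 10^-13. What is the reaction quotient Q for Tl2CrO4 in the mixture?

Q ≈ 8.4 × 10^-14

Total volume = 133 + 183 = 316 mL.
[Tl^+] = 3.0 × 10^-5 × (133/316) = 1.26 × 10^-5 M
[CrO4^2-] = 9.1 x 10^-4 × (183/316) = 5.27 × 10^-4 M
Tl2CrO4(s) <=> 2 Tl^+(aq) + CrO4^2-(aq), so Q = [Tl^+]^2[CrO4^2-]
Q = (1.26 × 10^-5)^2(5.27 × 10^-4) = 8.4 x 10^-14
Q < Ksp, so no precipitate of Tl2CrO4 forms.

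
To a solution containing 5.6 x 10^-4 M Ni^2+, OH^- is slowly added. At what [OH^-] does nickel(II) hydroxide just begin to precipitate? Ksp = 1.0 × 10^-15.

Ni(OH)2(s) ⇌ Ni^2+ + 2 OH^-
Ksp = [Ni^2+][OH^-]^2
Precipitation begins when Q = Ksp. With [Ni^2+] = 5.6 x 10^-4 M:
1.0 × 10^-15 = (5.6 x 10^-4) × [OH^-]^2
[OH^-] = (1.0 × 10^-15 / 5.6 × 10^-4)^(1/2) = 1.3 x 10^-6 M

1.3e-6 M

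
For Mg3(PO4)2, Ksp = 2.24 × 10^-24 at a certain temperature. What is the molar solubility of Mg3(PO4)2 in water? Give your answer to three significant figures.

s ≈ 7.30 x 10^-6 M

Mg3(PO4)2(s) ⇌ 3 Mg^2+(aq) + 2 PO4^3-(aq)
Ksp = [Mg^2+]^3[PO4^3-]^2
Let s = molar solubility. Then [Mg^2+] = 3s and [PO4^3-] = 2s.
So Ksp = (3s)^3 × (2s)^2 = 108s^5
Solving, s = (2.24 × 10^-24/108)^(1/5) = 7.30 × 10^-6 M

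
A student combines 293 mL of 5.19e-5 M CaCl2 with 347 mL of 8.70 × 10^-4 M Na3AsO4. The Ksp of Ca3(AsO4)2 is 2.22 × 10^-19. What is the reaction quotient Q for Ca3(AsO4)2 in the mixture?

Total volume = 293 + 347 = 640 mL.
[Ca^2+] = 5.19 × 10^-5 × (293/640) = 2.376 × 10^-5 M
[AsO4^3-] = 8.70 × 10^-4 × (347/640) = 4.717 x 10^-4 M
Ca3(AsO4)2(s) ⇌ 3 Ca^2+(aq) + 2 AsO4^3-(aq), so Q = [Ca^2+]^3[AsO4^3-]^2
Q = (2.376 × 10^-5)^3(4.717 × 10^-4)^2 = 2.98 × 10^-21
Q < Ksp, so no precipitate of Ca3(AsO4)2 forms.

Q ≈ 2.98 × 10^-21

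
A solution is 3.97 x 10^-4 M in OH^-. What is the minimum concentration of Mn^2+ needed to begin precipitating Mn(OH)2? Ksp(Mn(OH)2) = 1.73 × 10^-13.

Mn(OH)2(s) ⇌ Mn^2+(aq) + 2 OH^-(aq)
Ksp = [Mn^2+][OH^-]^2
Precipitation begins when Q = Ksp. With [OH^-] = 3.97 x 10^-4 M:
1.73 × 10^-13 = (3.97 x 10^-4)^2 × [Mn^2+]
[Mn^2+] = (1.73 × 10^-13 / 1.576 × 10^-7) = 1.10 × 10^-6 M

[Mn^2+] ≈ 1.10 x 10^-6 M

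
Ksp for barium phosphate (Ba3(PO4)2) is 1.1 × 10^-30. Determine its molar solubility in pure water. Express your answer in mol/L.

Ba3(PO4)2(s) ⇌ 3 Ba^2+ + 2 PO4^3-
Ksp = [Ba^2+]^3[PO4^3-]^2
For each mole of Ba3(PO4)2 that dissolves: [Ba^2+] = 3s, [PO4^3-] = 2s.
So Ksp = (3s)^3 × (2s)^2 = 108s^5
Solving, s = (1.1 × 10^-30/108)^(1/5) = 4.0 × 10^-7 M

s = 4.0 x 10^-7 M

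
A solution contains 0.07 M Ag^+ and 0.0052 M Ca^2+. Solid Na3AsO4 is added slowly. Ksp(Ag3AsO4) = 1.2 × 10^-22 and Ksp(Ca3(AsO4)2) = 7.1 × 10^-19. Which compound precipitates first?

Precipitation of each salt starts when its ion product equals its Ksp.
For Ag3AsO4: 1.2 × 10^-22 = (0.07)^3 × [AsO4^3-]  ⇒  [AsO4^3-] = 3.5 × 10^-19 M.
For Ca3(AsO4)2: 7.1 × 10^-19 = (0.0052)^3 × [AsO4^3-]^2  ⇒  [AsO4^3-] = 2.2 × 10^-6 M.
The salt with the lower threshold [AsO4^3-] precipitates first: Ag3AsO4.

Ag3AsO4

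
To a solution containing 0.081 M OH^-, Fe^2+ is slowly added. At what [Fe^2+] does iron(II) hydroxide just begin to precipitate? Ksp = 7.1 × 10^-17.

[Fe^2+] = 1.1 × 10^-14 M

Fe(OH)2(s) <=> Fe^2+(aq) + 2 OH^-(aq)
Ksp = [Fe^2+][OH^-]^2
Precipitation begins when Q = Ksp. With [OH^-] = 0.081 M:
7.1 × 10^-17 = (0.081)^2 × [Fe^2+]
[Fe^2+] = (7.1 × 10^-17 / 6.56 x 10^-3) = 1.1 × 10^-14 M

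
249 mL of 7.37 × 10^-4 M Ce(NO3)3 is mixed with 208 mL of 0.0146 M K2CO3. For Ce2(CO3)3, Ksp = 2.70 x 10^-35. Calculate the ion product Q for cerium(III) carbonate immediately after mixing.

Q ≈ 4.73 x 10^-14

Total volume = 249 + 208 = 457 mL.
[Ce^3+] = 7.37 × 10^-4 × (249/457) = 4.016 × 10^-4 M
[CO3^2-] = 1.46 x 10^-2 × (208/457) = 6.645 × 10^-3 M
Ce2(CO3)3(s) <=> 2 Ce^3+(aq) + 3 CO3^2-(aq), so Q = [Ce^3+]^2[CO3^2-]^3
Q = (4.016 x 10^-4)^2(6.645 × 10^-3)^3 = 4.73 × 10^-14
Q > Ksp, so Ce2(CO3)3 will precipitate.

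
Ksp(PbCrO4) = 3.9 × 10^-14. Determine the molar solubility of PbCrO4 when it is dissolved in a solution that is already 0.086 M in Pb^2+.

PbCrO4(s) <=> Pb^2+(aq) + CrO4^2-(aq)
Ksp = [Pb^2+][CrO4^2-]
Let s be the molar solubility in this solution. [Pb^2+] = 0.086 + s ≈ 0.086, [CrO4^2-] = s (Ksp is small, so little additional dissolves).
Ksp ≈ 0.086 × s
s = 4.5 × 10^-13 M
Check: s = 4.5 x 10^-13 ≪ 0.086, so the approximation is valid.

s = 4.5 x 10^-13 M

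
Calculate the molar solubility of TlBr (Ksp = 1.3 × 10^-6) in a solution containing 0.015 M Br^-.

s = 8.7 × 10^-5 M

TlBr(s) ⇌ Tl^+ + Br^-
Ksp = [Tl^+][Br^-]
Let s = moles of TlBr that dissolve per litre. [Tl^+] = s, [Br^-] = 0.015 + s ≈ 0.015 (Ksp is small, so little additional dissolves).
Ksp ≈ s × 0.015
s = 8.7 × 10^-5 M
Check: s = 8.7 × 10^-5 ≪ 0.015, so the approximation is valid.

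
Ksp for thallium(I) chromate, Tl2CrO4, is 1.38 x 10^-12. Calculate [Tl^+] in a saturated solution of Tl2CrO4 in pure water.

Tl2CrO4(s) ⇌ 2 Tl^+(aq) + CrO4^2-(aq)
Ksp = [Tl^+]^2[CrO4^2-]
Let s = molar solubility. Then [Tl^+] = 2s and [CrO4^2-] = s.
So Ksp = (2s)^2 × s = 4s^3
s = (1.38 x 10^-12 / 4)^(1/3) = 7.014 x 10^-5 M
[Tl^+] = 2s = 1.40 x 10^-4 M

[Tl^+] = 1.40e-4 M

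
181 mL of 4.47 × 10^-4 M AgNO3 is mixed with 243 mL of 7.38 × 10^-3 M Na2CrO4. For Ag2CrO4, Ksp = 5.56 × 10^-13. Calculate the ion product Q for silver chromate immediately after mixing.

Q = 1.54e-10

Total volume = 181 + 243 = 424 mL.
[Ag^+] = 4.47 × 10^-4 × (181/424) = 1.908 × 10^-4 M
[CrO4^2-] = 7.38 x 10^-3 × (243/424) = 4.230 × 10^-3 M
Ag2CrO4(s) ⇌ 2 Ag^+ + CrO4^2-, so Q = [Ag^+]^2[CrO4^2-]
Q = (1.908 × 10^-4)^2(4.230 × 10^-3) = 1.54 × 10^-10
Q > Ksp, so Ag2CrO4 will precipitate.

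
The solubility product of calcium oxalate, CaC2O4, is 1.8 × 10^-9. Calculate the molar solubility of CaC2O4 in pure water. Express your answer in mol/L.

4.2e-5 M

CaC2O4(s) <=> Ca^2+ + C2O4^2-
Ksp = [Ca^2+][C2O4^2-]
With molar solubility s: [Ca^2+] = s, [C2O4^2-] = s.
Ksp = (s)(s) = s^2
s = (1.8 × 10^-9)^(1/2) = 4.2 x 10^-5 M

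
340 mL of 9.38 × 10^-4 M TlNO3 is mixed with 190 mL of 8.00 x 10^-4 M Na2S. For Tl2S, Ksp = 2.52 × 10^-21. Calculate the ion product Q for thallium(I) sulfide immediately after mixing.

Total volume = 340 + 190 = 530 mL.
[Tl^+] = 9.38 x 10^-4 × (340/530) = 6.017 x 10^-4 M
[S^2-] = 8.00 x 10^-4 × (190/530) = 2.868 × 10^-4 M
Tl2S(s) <=> 2 Tl^+(aq) + S^2-(aq), so Q = [Tl^+]^2[S^2-]
Q = (6.017 × 10^-4)^2(2.868 × 10^-4) = 1.04 × 10^-10
Q > Ksp, so Tl2S will precipitate.

1.04e-10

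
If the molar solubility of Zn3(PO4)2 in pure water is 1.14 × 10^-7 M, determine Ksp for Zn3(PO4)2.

Zn3(PO4)2(s) <=> 3 Zn^2+ + 2 PO4^3-
For each mole of Zn3(PO4)2 that dissolves: [Zn^2+] = 3s, [PO4^3-] = 2s.
Ksp = [Zn^2+]^3[PO4^3-]^2
Ksp = (3s)^3(2s)^2 = 108s^5
With s = 1.14 × 10^-7: Ksp = 2.08 × 10^-33

Ksp ≈ 2.08 × 10^-33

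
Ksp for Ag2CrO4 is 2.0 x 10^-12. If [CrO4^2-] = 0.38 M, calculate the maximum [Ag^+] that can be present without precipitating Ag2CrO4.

Ag2CrO4(s) ⇌ 2 Ag^+(aq) + CrO4^2-(aq)
Ksp = [Ag^+]^2[CrO4^2-]
Precipitation begins when Q = Ksp. With [CrO4^2-] = 0.38 M:
2.0 x 10^-12 = (0.38) × [Ag^+]^2
[Ag^+] = (2.0 x 10^-12 / 3.8 x 10^-1)^(1/2) = 2.3 x 10^-6 M

2.3e-6 M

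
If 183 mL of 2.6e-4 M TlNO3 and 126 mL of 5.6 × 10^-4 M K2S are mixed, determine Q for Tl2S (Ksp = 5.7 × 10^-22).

Total volume = 183 + 126 = 309 mL.
[Tl^+] = 2.6 x 10^-4 × (183/309) = 1.54 × 10^-4 M
[S^2-] = 5.6 × 10^-4 × (126/309) = 2.28 x 10^-4 M
Tl2S(s) <=> 2 Tl^+(aq) + S^2-(aq), so Q = [Tl^+]^2[S^2-]
Q = (1.54 x 10^-4)^2(2.28 x 10^-4) = 5.4 x 10^-12
Q > Ksp, so Tl2S will precipitate.

Q = 5.4 × 10^-12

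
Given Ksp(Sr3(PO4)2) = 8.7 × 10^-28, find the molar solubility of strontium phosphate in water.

Sr3(PO4)2(s) ⇌ 3 Sr^2+ + 2 PO4^3-
Ksp = [Sr^2+]^3[PO4^3-]^2
If s mol/L of Sr3(PO4)2 dissolves, [Sr^2+] = 3s and [PO4^3-] = 2s.
Substituting: Ksp = (3s)^3(2s)^2 = 108s^5
s = (8.7 × 10^-28 / 108)^(1/5) = 1.5 x 10^-6 M

s = 1.5 × 10^-6 M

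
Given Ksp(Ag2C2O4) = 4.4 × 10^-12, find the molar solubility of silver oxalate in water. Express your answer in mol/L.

s ≈ 1.0 × 10^-4 M

Ag2C2O4(s) ⇌ 2 Ag^+ + C2O4^2-
Ksp = [Ag^+]^2[C2O4^2-]
If s mol/L of Ag2C2O4 dissolves, [Ag^+] = 2s and [C2O4^2-] = s.
Ksp = (2s)^2s = 4s^3
Solving, s = (4.4 × 10^-12/4)^(1/3) = 1.0 × 10^-4 M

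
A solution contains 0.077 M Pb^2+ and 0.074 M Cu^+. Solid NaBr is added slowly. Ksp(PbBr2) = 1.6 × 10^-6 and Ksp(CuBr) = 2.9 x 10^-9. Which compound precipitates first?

Precipitation of each salt starts when its ion product equals its Ksp.
For PbBr2: 1.6 × 10^-6 = 0.077 × [Br^-]^2  ⇒  [Br^-] = 4.6 × 10^-3 M.
For CuBr: 2.9 x 10^-9 = 0.074 × [Br^-]  ⇒  [Br^-] = 3.9 × 10^-8 M.
The salt with the lower threshold [Br^-] precipitates first: CuBr.

CuBr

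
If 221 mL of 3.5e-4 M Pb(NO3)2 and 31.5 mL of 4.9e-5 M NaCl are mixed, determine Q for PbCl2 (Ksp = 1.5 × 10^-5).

Total volume = 221 + 31.5 = 252.5 mL.
[Pb^2+] = 3.5 × 10^-4 × (221/252.5) = 3.06 x 10^-4 M
[Cl^-] = 4.9 x 10^-5 × (31.5/252.5) = 6.11 × 10^-6 M
PbCl2(s) <=> Pb^2+(aq) + 2 Cl^-(aq), so Q = [Pb^2+][Cl^-]^2
Q = (3.06 × 10^-4)(6.11 × 10^-6)^2 = 1.1 x 10^-14
Q < Ksp, so no precipitate of PbCl2 forms.

1.1 × 10^-14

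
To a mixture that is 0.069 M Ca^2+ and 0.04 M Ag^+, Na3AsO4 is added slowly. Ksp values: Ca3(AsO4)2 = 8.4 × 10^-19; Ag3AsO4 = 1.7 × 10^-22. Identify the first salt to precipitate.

Each salt begins to precipitate when Q = Ksp, i.e. when [AsO4^3-] reaches its threshold.
For Ca3(AsO4)2: 8.4 × 10^-19 = (0.069)^3 × [AsO4^3-]^2  ⇒  [AsO4^3-] = 5.1 × 10^-8 M.
For Ag3AsO4: 1.7 × 10^-22 = (0.04)^3 × [AsO4^3-]  ⇒  [AsO4^3-] = 2.7 × 10^-18 M.
The salt with the lower threshold [AsO4^3-] precipitates first: Ag3AsO4.

Ag3AsO4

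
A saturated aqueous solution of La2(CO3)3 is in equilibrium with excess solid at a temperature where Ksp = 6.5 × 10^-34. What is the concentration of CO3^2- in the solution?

2.7e-7 M

La2(CO3)3(s) <=> 2 La^3+ + 3 CO3^2-
Ksp = [La^3+]^2[CO3^2-]^3
For each mole of La2(CO3)3 that dissolves: [La^3+] = 2s, [CO3^2-] = 3s.
So Ksp = (2s)^2 × (3s)^3 = 108s^5
s^5 = 6.5 × 10^-34 / 108, so s = 9.03 × 10^-8 M
[CO3^2-] = 3s = 2.7 × 10^-7 M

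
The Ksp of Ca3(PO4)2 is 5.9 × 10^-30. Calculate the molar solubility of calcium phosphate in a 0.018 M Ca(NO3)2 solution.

Ca3(PO4)2(s) <=> 3 Ca^2+ + 2 PO4^3-
Ksp = [Ca^2+]^3[PO4^3-]^2
Let s = moles of Ca3(PO4)2 that dissolve per litre. [Ca^2+] = 0.018 + 3s ≈ 0.018, [PO4^3-] = 2s (since Ca^2+ from Ca(NO3)2 dominates).
Ksp ≈ (0.018)^3 × (2s)^2
s = 5.0 × 10^-13 M
Check: 3s = 1.5 × 10^-12 ≪ 0.018, so the approximation is valid.

5.0e-13 M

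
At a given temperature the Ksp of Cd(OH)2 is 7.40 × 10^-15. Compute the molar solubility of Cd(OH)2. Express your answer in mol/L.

Cd(OH)2(s) ⇌ Cd^2+ + 2 OH^-
Ksp = [Cd^2+][OH^-]^2
If s mol/L of Cd(OH)2 dissolves, [Cd^2+] = s and [OH^-] = 2s.
Ksp = s(2s)^2 = 4s^3
s^3 = 7.40 × 10^-15 / 4, so s = 1.23 × 10^-5 M

1.23 × 10^-5 M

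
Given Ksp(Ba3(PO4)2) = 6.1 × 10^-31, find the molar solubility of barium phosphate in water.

Ba3(PO4)2(s) <=> 3 Ba^2+ + 2 PO4^3-
Ksp = [Ba^2+]^3[PO4^3-]^2
Let s = molar solubility. Then [Ba^2+] = 3s and [PO4^3-] = 2s.
Ksp = (3s)^3(2s)^2 = 108s^5
Solving, s = (6.1 × 10^-31/108)^(1/5) = 3.6 × 10^-7 M

s ≈ 3.6 × 10^-7 M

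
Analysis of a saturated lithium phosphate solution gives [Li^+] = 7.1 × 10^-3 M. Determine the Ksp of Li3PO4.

Li3PO4(s) <=> 3 Li^+(aq) + PO4^3-(aq)
Stoichiometry gives [PO4^3-] = (1/3)[Li^+] = 2.37 × 10^-3 M.
Ksp = [Li^+]^3[PO4^3-]
Ksp = (7.1 x 10^-3)^3 × 2.37 × 10^-3 = 8.5 x 10^-10

Ksp = 8.5 x 10^-10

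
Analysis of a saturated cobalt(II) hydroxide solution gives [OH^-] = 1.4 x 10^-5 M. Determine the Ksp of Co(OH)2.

1.4 x 10^-15

Co(OH)2(s) ⇌ Co^2+(aq) + 2 OH^-(aq)
Stoichiometry gives [Co^2+] = (1/2)[OH^-] = 7.00 x 10^-6 M.
Ksp = [Co^2+][OH^-]^2
Ksp = 7.00 × 10^-6 × (1.4 × 10^-5)^2 = 1.4 x 10^-15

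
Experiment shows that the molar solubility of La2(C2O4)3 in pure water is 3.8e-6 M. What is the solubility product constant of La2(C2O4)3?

Ksp ≈ 8.6 x 10^-26

La2(C2O4)3(s) <=> 2 La^3+(aq) + 3 C2O4^2-(aq)
With molar solubility s: [La^3+] = 2s, [C2O4^2-] = 3s.
Ksp = [La^3+]^2[C2O4^2-]^3
Ksp = (2s)^2(3s)^3 = 108s^5
Ksp = 108 × (3.8 x 10^-6)^5 = 8.6 × 10^-26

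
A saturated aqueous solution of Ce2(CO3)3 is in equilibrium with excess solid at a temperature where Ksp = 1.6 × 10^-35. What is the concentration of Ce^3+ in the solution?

8.6 x 10^-8 M

Ce2(CO3)3(s) ⇌ 2 Ce^3+ + 3 CO3^2-
Ksp = [Ce^3+]^2[CO3^2-]^3
With molar solubility s: [Ce^3+] = 2s, [CO3^2-] = 3s.
Ksp = (2s)^2(3s)^3 = 108s^5
s = (1.6 × 10^-35 / 108)^(1/5) = 4.31 x 10^-8 M
[Ce^3+] = 2s = 8.6 × 10^-8 M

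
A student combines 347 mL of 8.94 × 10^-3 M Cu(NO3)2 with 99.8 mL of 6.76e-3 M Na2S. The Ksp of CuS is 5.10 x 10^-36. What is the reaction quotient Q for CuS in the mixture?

Total volume = 347 + 99.8 = 446.8 mL.
[Cu^2+] = 8.94 x 10^-3 × (347/446.8) = 6.943 × 10^-3 M
[S^2-] = 6.76 × 10^-3 × (99.8/446.8) = 1.510 × 10^-3 M
CuS(s) <=> Cu^2+(aq) + S^2-(aq), so Q = [Cu^2+][S^2-]
Q = (6.943 × 10^-3)(1.510 x 10^-3) = 1.05 × 10^-5
Q > Ksp, so CuS will precipitate.

1.05e-5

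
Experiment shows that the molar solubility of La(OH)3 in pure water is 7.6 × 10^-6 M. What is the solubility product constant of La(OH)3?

Ksp ≈ 9.0e-20

La(OH)3(s) <=> La^3+(aq) + 3 OH^-(aq)
If s mol/L of La(OH)3 dissolves, [La^3+] = s and [OH^-] = 3s.
Ksp = [La^3+][OH^-]^3
Substituting: Ksp = s(3s)^3 = 27s^4
With s = 7.6 x 10^-6: Ksp = 9.0 x 10^-20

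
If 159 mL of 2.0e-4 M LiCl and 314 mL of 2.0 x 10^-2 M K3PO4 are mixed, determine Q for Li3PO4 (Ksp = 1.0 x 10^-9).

Total volume = 159 + 314 = 473 mL.
[Li^+] = 2.0 × 10^-4 × (159/473) = 6.72 × 10^-5 M
[PO4^3-] = 2.0 x 10^-2 × (314/473) = 1.33 x 10^-2 M
Li3PO4(s) ⇌ 3 Li^+ + PO4^3-, so Q = [Li^+]^3[PO4^3-]
Q = (6.72 × 10^-5)^3(1.33 × 10^-2) = 4.0 × 10^-15
Q < Ksp, so no precipitate of Li3PO4 forms.

Q = 4.0e-15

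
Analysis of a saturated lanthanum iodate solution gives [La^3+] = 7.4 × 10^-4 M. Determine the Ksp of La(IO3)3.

Ksp = 8.1e-12

La(IO3)3(s) <=> La^3+ + 3 IO3^-
Stoichiometry gives [IO3^-] = (3/1)[La^3+] = 2.22 x 10^-3 M.
Ksp = [La^3+][IO3^-]^3
Ksp = 7.4 × 10^-4 × (2.22 × 10^-3)^3 = 8.1 × 10^-12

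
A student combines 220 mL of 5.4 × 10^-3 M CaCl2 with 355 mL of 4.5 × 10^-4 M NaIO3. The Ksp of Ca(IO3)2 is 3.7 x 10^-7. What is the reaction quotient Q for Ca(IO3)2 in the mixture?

Total volume = 220 + 355 = 575 mL.
[Ca^2+] = 5.4 × 10^-3 × (220/575) = 2.07 × 10^-3 M
[IO3^-] = 4.5 x 10^-4 × (355/575) = 2.78 × 10^-4 M
Ca(IO3)2(s) <=> Ca^2+ + 2 IO3^-, so Q = [Ca^2+][IO3^-]^2
Q = (2.07 × 10^-3)(2.78 x 10^-4)^2 = 1.6 × 10^-10
Q < Ksp, so no precipitate of Ca(IO3)2 forms.

Q ≈ 1.6 × 10^-10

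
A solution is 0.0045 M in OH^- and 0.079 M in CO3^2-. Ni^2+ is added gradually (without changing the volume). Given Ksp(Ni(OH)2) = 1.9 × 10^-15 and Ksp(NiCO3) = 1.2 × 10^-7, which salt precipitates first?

Each salt begins to precipitate when Q = Ksp, i.e. when [Ni^2+] reaches its threshold.
For Ni(OH)2: 1.9 × 10^-15 = (0.0045)^2 × [Ni^2+]  ⇒  [Ni^2+] = 9.4 x 10^-11 M.
For NiCO3: 1.2 × 10^-7 = 0.079 × [Ni^2+]  ⇒  [Ni^2+] = 1.5 x 10^-6 M.
The salt with the lower threshold [Ni^2+] precipitates first: Ni(OH)2.

Ni(OH)2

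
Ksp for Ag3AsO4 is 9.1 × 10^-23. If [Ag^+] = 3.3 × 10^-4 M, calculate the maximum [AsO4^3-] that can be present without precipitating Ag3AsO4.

2.5 x 10^-12 M

Ag3AsO4(s) ⇌ 3 Ag^+ + AsO4^3-
Ksp = [Ag^+]^3[AsO4^3-]
Precipitation begins when Q = Ksp. With [Ag^+] = 3.3 × 10^-4 M:
9.1 × 10^-23 = (3.3 × 10^-4)^3 × [AsO4^3-]
[AsO4^3-] = (9.1 × 10^-23 / 3.59 × 10^-11) = 2.5 × 10^-12 M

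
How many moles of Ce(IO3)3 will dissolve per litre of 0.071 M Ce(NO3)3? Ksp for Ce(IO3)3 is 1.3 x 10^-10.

4.1e-4 M

Ce(IO3)3(s) ⇌ Ce^3+ + 3 IO3^-
Ksp = [Ce^3+][IO3^-]^3
Let s = moles of Ce(IO3)3 that dissolve per litre. [Ce^3+] = 0.071 + s ≈ 0.071, [IO3^-] = 3s (common-ion effect: Ce^3+ is already 0.071 M).
Ksp ≈ 0.071 × (3s)^3
s = 4.1 × 10^-4 M
Check: s = 4.1 × 10^-4 ≪ 0.071, so the approximation is valid.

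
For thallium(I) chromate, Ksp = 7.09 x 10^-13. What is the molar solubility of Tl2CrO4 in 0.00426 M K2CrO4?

s = 6.45e-6 M

Tl2CrO4(s) ⇌ 2 Tl^+ + CrO4^2-
Ksp = [Tl^+]^2[CrO4^2-]
Let s = moles of Tl2CrO4 that dissolve per litre. [Tl^+] = 2s, [CrO4^2-] = 0.00426 + s ≈ 0.00426 (since CrO4^2- from K2CrO4 dominates).
Ksp ≈ (2s)^2 × 0.00426
s = 6.45 × 10^-6 M
Check: s = 6.5 × 10^-6 ≪ 0.00426, so the approximation is valid.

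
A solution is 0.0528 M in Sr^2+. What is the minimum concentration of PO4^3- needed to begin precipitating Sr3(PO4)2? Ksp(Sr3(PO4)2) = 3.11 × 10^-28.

1.45 x 10^-12 M

Sr3(PO4)2(s) <=> 3 Sr^2+ + 2 PO4^3-
Ksp = [Sr^2+]^3[PO4^3-]^2
Precipitation begins when Q = Ksp. With [Sr^2+] = 0.0528 M:
3.11 × 10^-28 = (0.0528)^3 × [PO4^3-]^2
[PO4^3-] = (3.11 × 10^-28 / 1.472 × 10^-4)^(1/2) = 1.45 x 10^-12 M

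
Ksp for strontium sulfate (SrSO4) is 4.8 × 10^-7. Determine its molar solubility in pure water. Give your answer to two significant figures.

SrSO4(s) ⇌ Sr^2+ + SO4^2-
Ksp = [Sr^2+][SO4^2-]
For each mole of SrSO4 that dissolves: [Sr^2+] = s, [SO4^2-] = s.
Ksp = s^2
s = (4.8 × 10^-7)^(1/2) = 6.9 × 10^-4 M

s = 6.9 x 10^-4 M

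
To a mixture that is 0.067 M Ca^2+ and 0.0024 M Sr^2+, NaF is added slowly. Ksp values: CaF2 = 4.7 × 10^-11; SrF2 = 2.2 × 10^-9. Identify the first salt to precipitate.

Precipitation of each salt starts when its ion product equals its Ksp.
For CaF2: 4.7 × 10^-11 = 0.067 × [F^-]^2  ⇒  [F^-] = 2.6 x 10^-5 M.
For SrF2: 2.2 × 10^-9 = 0.0024 × [F^-]^2  ⇒  [F^-] = 9.6 x 10^-4 M.
The salt with the lower threshold [F^-] precipitates first: CaF2.

CaF2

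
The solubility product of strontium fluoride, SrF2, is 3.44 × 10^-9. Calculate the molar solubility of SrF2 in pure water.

9.51 x 10^-4 M

SrF2(s) ⇌ Sr^2+(aq) + 2 F^-(aq)
Ksp = [Sr^2+][F^-]^2
For each mole of SrF2 that dissolves: [Sr^2+] = s, [F^-] = 2s.
Ksp = s(2s)^2 = 4s^3
s = (3.44 × 10^-9 / 4)^(1/3) = 9.51 × 10^-4 M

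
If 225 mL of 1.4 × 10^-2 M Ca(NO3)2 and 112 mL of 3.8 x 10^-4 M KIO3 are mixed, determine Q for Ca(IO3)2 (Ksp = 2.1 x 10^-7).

Total volume = 225 + 112 = 337 mL.
[Ca^2+] = 1.4 × 10^-2 × (225/337) = 9.35 × 10^-3 M
[IO3^-] = 3.8 x 10^-4 × (112/337) = 1.26 × 10^-4 M
Ca(IO3)2(s) <=> Ca^2+(aq) + 2 IO3^-(aq), so Q = [Ca^2+][IO3^-]^2
Q = (9.35 × 10^-3)(1.26 × 10^-4)^2 = 1.5 × 10^-10
Q < Ksp, so no precipitate of Ca(IO3)2 forms.

1.5 × 10^-10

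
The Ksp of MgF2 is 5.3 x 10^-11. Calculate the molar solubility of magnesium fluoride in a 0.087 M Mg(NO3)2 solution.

1.2e-5 M

MgF2(s) ⇌ Mg^2+(aq) + 2 F^-(aq)
Ksp = [Mg^2+][F^-]^2
Let s = moles of MgF2 that dissolve per litre. [Mg^2+] = 0.087 + s ≈ 0.087, [F^-] = 2s (common-ion effect: Mg^2+ is already 0.087 M).
Ksp ≈ 0.087 × (2s)^2
s = 1.2 x 10^-5 M
Check: s = 1.2 × 10^-5 ≪ 0.087, so the approximation is valid.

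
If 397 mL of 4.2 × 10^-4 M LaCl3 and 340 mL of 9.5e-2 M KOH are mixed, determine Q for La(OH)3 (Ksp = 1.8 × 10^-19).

Q = 1.9 × 10^-8

Total volume = 397 + 340 = 737 mL.
[La^3+] = 4.2 × 10^-4 × (397/737) = 2.26 × 10^-4 M
[OH^-] = 9.5 × 10^-2 × (340/737) = 4.38 × 10^-2 M
La(OH)3(s) <=> La^3+ + 3 OH^-, so Q = [La^3+][OH^-]^3
Q = (2.26 × 10^-4)(4.38 × 10^-2)^3 = 1.9 × 10^-8
Q > Ksp, so La(OH)3 will precipitate.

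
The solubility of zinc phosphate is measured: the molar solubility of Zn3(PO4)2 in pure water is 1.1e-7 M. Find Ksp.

Zn3(PO4)2(s) ⇌ 3 Zn^2+(aq) + 2 PO4^3-(aq)
Let s = molar solubility. Then [Zn^2+] = 3s and [PO4^3-] = 2s.
Ksp = [Zn^2+]^3[PO4^3-]^2
Substituting: Ksp = (3s)^3(2s)^2 = 108s^5
With s = 1.1 × 10^-7: Ksp = 1.7 × 10^-33

Ksp ≈ 1.7 x 10^-33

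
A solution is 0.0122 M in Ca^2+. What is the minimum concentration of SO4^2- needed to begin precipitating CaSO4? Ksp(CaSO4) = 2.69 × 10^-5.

CaSO4(s) ⇌ Ca^2+ + SO4^2-
Ksp = [Ca^2+][SO4^2-]
Precipitation begins when Q = Ksp. With [Ca^2+] = 0.0122 M:
2.69 × 10^-5 = (0.0122) × [SO4^2-]
[SO4^2-] = (2.69 × 10^-5 / 1.22 × 10^-2) = 2.20 × 10^-3 M

[SO4^2-] = 2.20 × 10^-3 M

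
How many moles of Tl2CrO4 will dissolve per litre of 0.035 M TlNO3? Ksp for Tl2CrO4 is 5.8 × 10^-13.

4.7 × 10^-10 M

Tl2CrO4(s) ⇌ 2 Tl^+ + CrO4^2-
Ksp = [Tl^+]^2[CrO4^2-]
Let s = moles of Tl2CrO4 that dissolve per litre. [Tl^+] = 0.035 + 2s ≈ 0.035, [CrO4^2-] = s (since Tl^+ from TlNO3 dominates).
Ksp ≈ (0.035)^2 × s
s = 4.7 x 10^-10 M
Check: 2s = 9.5 × 10^-10 ≪ 0.035, so the approximation is valid.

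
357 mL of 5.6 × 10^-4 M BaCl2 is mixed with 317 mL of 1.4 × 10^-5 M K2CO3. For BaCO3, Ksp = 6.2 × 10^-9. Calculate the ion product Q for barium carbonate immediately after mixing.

Total volume = 357 + 317 = 674 mL.
[Ba^2+] = 5.6 × 10^-4 × (357/674) = 2.97 x 10^-4 M
[CO3^2-] = 1.4 x 10^-5 × (317/674) = 6.58 × 10^-6 M
BaCO3(s) <=> Ba^2+ + CO3^2-, so Q = [Ba^2+][CO3^2-]
Q = (2.97 × 10^-4)(6.58 × 10^-6) = 2.0 x 10^-9
Q < Ksp, so no precipitate of BaCO3 forms.

2.0 × 10^-9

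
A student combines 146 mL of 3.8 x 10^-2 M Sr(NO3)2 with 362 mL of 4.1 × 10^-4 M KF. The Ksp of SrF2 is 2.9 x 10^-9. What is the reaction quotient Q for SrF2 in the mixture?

Q ≈ 9.3 x 10^-10

Total volume = 146 + 362 = 508 mL.
[Sr^2+] = 3.8 × 10^-2 × (146/508) = 1.09 × 10^-2 M
[F^-] = 4.1 x 10^-4 × (362/508) = 2.92 × 10^-4 M
SrF2(s) ⇌ Sr^2+ + 2 F^-, so Q = [Sr^2+][F^-]^2
Q = (1.09 × 10^-2)(2.92 x 10^-4)^2 = 9.3 × 10^-10
Q < Ksp, so no precipitate of SrF2 forms.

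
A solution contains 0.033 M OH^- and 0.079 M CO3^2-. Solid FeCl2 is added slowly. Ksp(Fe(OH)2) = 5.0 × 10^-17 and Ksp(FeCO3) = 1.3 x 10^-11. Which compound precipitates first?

Fe(OH)2

Precipitation of each salt starts when its ion product equals its Ksp.
For Fe(OH)2: 5.0 × 10^-17 = (0.033)^2 × [Fe^2+]  ⇒  [Fe^2+] = 4.6 × 10^-14 M.
For FeCO3: 1.3 x 10^-11 = 0.079 × [Fe^2+]  ⇒  [Fe^2+] = 1.6 × 10^-10 M.
The salt with the lower threshold [Fe^2+] precipitates first: Fe(OH)2.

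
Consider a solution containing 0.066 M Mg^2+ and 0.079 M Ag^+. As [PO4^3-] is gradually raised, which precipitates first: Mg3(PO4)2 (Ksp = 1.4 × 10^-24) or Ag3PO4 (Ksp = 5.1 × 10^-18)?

Each salt begins to precipitate when Q = Ksp, i.e. when [PO4^3-] reaches its threshold.
For Mg3(PO4)2: 1.4 × 10^-24 = (0.066)^3 × [PO4^3-]^2  ⇒  [PO4^3-] = 7.0 x 10^-11 M.
For Ag3PO4: 5.1 × 10^-18 = (0.079)^3 × [PO4^3-]  ⇒  [PO4^3-] = 1.0 x 10^-14 M.
The salt with the lower threshold [PO4^3-] precipitates first: Ag3PO4.

Ag3PO4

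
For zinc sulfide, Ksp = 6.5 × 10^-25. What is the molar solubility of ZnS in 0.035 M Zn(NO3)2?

ZnS(s) ⇌ Zn^2+ + S^2-
Ksp = [Zn^2+][S^2-]
Let s be the molar solubility in this solution. [Zn^2+] = 0.035 + s ≈ 0.035, [S^2-] = s (common-ion effect: Zn^2+ is already 0.035 M).
Ksp ≈ 0.035 × s
s = 1.9 × 10^-23 M
Check: s = 1.9 × 10^-23 ≪ 0.035, so the approximation is valid.

1.9e-23 M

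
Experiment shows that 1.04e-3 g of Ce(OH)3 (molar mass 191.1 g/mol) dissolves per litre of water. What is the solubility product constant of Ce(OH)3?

Molar solubility s = (1.04 × 10^-3 g/L) / (191.1 g/mol) = 5.442 × 10^-6 M.
Ce(OH)3(s) ⇌ Ce^3+ + 3 OH^-
For each mole of Ce(OH)3 that dissolves: [Ce^3+] = s, [OH^-] = 3s.
Ksp = [Ce^3+][OH^-]^3
So Ksp = s × (3s)^3 = 27s^4
Ksp = 27 × (5.442 × 10^-6)^4 = 2.37 × 10^-20

Ksp ≈ 2.37 × 10^-20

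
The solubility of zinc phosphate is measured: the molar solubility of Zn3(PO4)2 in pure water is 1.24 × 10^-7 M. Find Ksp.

Ksp = 3.17 × 10^-33

Zn3(PO4)2(s) <=> 3 Zn^2+(aq) + 2 PO4^3-(aq)
Let s = molar solubility. Then [Zn^2+] = 3s and [PO4^3-] = 2s.
Ksp = [Zn^2+]^3[PO4^3-]^2
Ksp = (3s)^3(2s)^2 = 108s^5
With s = 1.24 × 10^-7: Ksp = 3.17 × 10^-33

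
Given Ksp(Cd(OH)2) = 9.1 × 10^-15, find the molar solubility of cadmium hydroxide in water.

Cd(OH)2(s) ⇌ Cd^2+(aq) + 2 OH^-(aq)
Ksp = [Cd^2+][OH^-]^2
With molar solubility s: [Cd^2+] = s, [OH^-] = 2s.
Ksp = s(2s)^2 = 4s^3
s = (9.1 × 10^-15 / 4)^(1/3) = 1.3 × 10^-5 M

1.3 × 10^-5 M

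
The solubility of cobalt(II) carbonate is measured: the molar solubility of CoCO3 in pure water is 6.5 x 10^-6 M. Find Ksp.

CoCO3(s) ⇌ Co^2+(aq) + CO3^2-(aq)
With molar solubility s: [Co^2+] = s, [CO3^2-] = s.
Ksp = [Co^2+][CO3^2-]
Ksp = s × s = s^2
With s = 6.5 x 10^-6: Ksp = 4.2 × 10^-11

4.2e-11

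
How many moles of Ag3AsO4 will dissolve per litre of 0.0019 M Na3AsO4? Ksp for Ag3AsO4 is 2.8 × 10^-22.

Ag3AsO4(s) ⇌ 3 Ag^+(aq) + AsO4^3-(aq)
Ksp = [Ag^+]^3[AsO4^3-]
Let s = moles of Ag3AsO4 that dissolve per litre. [Ag^+] = 3s, [AsO4^3-] = 0.0019 + s ≈ 0.0019 (Ksp is small, so little additional dissolves).
Ksp ≈ (3s)^3 × 0.0019
s = 1.8 × 10^-7 M
Check: s = 1.8 x 10^-7 ≪ 0.0019, so the approximation is valid.

s = 1.8 x 10^-7 M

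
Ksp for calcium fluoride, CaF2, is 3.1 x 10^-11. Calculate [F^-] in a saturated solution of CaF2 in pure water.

CaF2(s) ⇌ Ca^2+(aq) + 2 F^-(aq)
Ksp = [Ca^2+][F^-]^2
If s mol/L of CaF2 dissolves, [Ca^2+] = s and [F^-] = 2s.
So Ksp = s × (2s)^2 = 4s^3
Solving, s = (3.1 x 10^-11/4)^(1/3) = 1.98 x 10^-4 M
[F^-] = 2s = 4.0 x 10^-4 M

[F^-] ≈ 4.0e-4 M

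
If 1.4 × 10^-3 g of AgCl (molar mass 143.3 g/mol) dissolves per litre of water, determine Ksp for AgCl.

Molar solubility s = (1.4 x 10^-3 g/L) / (143.3 g/mol) = 9.77 × 10^-6 M.
AgCl(s) ⇌ Ag^+ + Cl^-
If s mol/L of AgCl dissolves, [Ag^+] = s and [Cl^-] = s.
Ksp = [Ag^+][Cl^-]
Ksp = s^2
With s = 9.77 x 10^-6: Ksp = 9.5 × 10^-11

Ksp = 9.5e-11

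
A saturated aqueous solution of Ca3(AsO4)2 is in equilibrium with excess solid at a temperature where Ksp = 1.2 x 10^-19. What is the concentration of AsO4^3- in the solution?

Ca3(AsO4)2(s) <=> 3 Ca^2+(aq) + 2 AsO4^3-(aq)
Ksp = [Ca^2+]^3[AsO4^3-]^2
If s mol/L of Ca3(AsO4)2 dissolves, [Ca^2+] = 3s and [AsO4^3-] = 2s.
So Ksp = (3s)^3 × (2s)^2 = 108s^5
Solving, s = (1.2 x 10^-19/108)^(1/5) = 6.44 × 10^-5 M
[AsO4^3-] = 2s = 1.3 × 10^-4 M

[AsO4^3-] = 1.3 x 10^-4 M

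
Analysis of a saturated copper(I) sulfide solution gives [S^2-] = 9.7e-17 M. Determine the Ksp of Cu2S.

Ksp ≈ 3.7e-48

Cu2S(s) <=> 2 Cu^+ + S^2-
Stoichiometry gives [Cu^+] = (2/1)[S^2-] = 1.94 × 10^-16 M.
Ksp = [Cu^+]^2[S^2-]
Ksp = (1.94 × 10^-16)^2 × 9.7 x 10^-17 = 3.7 × 10^-48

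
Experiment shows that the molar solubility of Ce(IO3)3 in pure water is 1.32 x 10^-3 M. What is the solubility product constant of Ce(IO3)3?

Ce(IO3)3(s) ⇌ Ce^3+ + 3 IO3^-
For each mole of Ce(IO3)3 that dissolves: [Ce^3+] = s, [IO3^-] = 3s.
Ksp = [Ce^3+][IO3^-]^3
So Ksp = s × (3s)^3 = 27s^4
Ksp = 27 × (1.32 × 10^-3)^4 = 8.20 × 10^-11

Ksp = 8.20 x 10^-11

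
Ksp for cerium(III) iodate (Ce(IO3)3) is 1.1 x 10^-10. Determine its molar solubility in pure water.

s ≈ 1.4 x 10^-3 M

Ce(IO3)3(s) <=> Ce^3+ + 3 IO3^-
Ksp = [Ce^3+][IO3^-]^3
With molar solubility s: [Ce^3+] = s, [IO3^-] = 3s.
Substituting: Ksp = s(3s)^3 = 27s^4
Solving, s = (1.1 x 10^-10/27)^(1/4) = 1.4 × 10^-3 M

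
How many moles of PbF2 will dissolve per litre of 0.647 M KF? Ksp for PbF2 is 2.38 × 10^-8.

s ≈ 5.69e-8 M

PbF2(s) <=> Pb^2+(aq) + 2 F^-(aq)
Ksp = [Pb^2+][F^-]^2
If s mol/L dissolves here, [Pb^2+] = s, [F^-] = 0.647 + 2s ≈ 0.647 (common-ion effect: F^- is already 0.647 M).
Ksp ≈ s × (0.647)^2
s = 5.69 × 10^-8 M
Check: 2s = 1.1 x 10^-7 ≪ 0.647, so the approximation is valid.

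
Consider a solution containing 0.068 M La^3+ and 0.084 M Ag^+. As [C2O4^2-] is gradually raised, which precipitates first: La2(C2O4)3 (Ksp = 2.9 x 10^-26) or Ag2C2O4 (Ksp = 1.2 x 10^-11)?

Each salt begins to precipitate when Q = Ksp, i.e. when [C2O4^2-] reaches its threshold.
For La2(C2O4)3: 2.9 x 10^-26 = (0.068)^2 × [C2O4^2-]^3  ⇒  [C2O4^2-] = 1.8 × 10^-8 M.
For Ag2C2O4: 1.2 x 10^-11 = (0.084)^2 × [C2O4^2-]  ⇒  [C2O4^2-] = 1.7 × 10^-9 M.
The salt with the lower threshold [C2O4^2-] precipitates first: Ag2C2O4.

Ag2C2O4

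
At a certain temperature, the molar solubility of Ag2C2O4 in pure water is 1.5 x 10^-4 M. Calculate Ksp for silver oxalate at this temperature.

1.4 × 10^-11

Ag2C2O4(s) ⇌ 2 Ag^+ + C2O4^2-
Let s = molar solubility. Then [Ag^+] = 2s and [C2O4^2-] = s.
Ksp = [Ag^+]^2[C2O4^2-]
Substituting: Ksp = (2s)^2s = 4s^3
Ksp = 4 × (1.5 x 10^-4)^3 = 1.4 x 10^-11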